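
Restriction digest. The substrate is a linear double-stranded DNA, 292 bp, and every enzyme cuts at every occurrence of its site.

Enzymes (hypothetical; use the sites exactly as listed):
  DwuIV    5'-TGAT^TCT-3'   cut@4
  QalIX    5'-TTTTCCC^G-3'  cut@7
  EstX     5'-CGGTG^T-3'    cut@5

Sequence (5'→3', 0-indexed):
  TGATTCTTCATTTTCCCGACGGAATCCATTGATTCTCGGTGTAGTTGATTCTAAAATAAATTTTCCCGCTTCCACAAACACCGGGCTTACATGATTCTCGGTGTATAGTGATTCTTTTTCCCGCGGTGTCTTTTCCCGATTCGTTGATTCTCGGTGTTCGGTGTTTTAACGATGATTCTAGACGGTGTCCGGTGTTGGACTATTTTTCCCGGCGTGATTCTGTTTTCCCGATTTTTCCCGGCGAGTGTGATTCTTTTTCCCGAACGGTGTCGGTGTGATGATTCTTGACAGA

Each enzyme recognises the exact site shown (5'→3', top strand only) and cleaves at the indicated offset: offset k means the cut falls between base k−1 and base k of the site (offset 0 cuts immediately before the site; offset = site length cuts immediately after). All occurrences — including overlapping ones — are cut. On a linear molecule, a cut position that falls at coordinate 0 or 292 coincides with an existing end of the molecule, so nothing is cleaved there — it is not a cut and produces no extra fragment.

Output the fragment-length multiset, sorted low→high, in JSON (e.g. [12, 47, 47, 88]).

Scan for sites:
  DwuIV TGATTCT/4: at [0, 29, 45, 91, 108, 144, 172, 214, 247, 278] ⇒ [4, 33, 49, 95, 112, 148, 176, 218, 251, 282]
  QalIX TTTTCCCG/7: at [10, 60, 115, 130, 203, 222, 232, 254] ⇒ [17, 67, 122, 137, 210, 229, 239, 261]
  EstX CGGTGT/5: at [36, 98, 123, 151, 158, 182, 189, 264, 270] ⇒ [41, 103, 128, 156, 163, 187, 194, 269, 275]

Pooled cuts: [4, 17, 33, 41, 49, 67, 95, 103, 112, 122, 128, 137, 148, 156, 163, 176, 187, 194, 210, 218, 229, 239, 251, 261, 269, 275, 282]

Fragment lengths:
  [0,4): 4 bp
  [4,17): 13 bp
  [17,33): 16 bp
  [33,41): 8 bp
  [41,49): 8 bp
  [49,67): 18 bp
  [67,95): 28 bp
  [95,103): 8 bp
  [103,112): 9 bp
  [112,122): 10 bp
  [122,128): 6 bp
  [128,137): 9 bp
  [137,148): 11 bp
  [148,156): 8 bp
  [156,163): 7 bp
  [163,176): 13 bp
  [176,187): 11 bp
  [187,194): 7 bp
  [194,210): 16 bp
  [210,218): 8 bp
  [218,229): 11 bp
  [229,239): 10 bp
  [239,251): 12 bp
  [251,261): 10 bp
  [261,269): 8 bp
  [269,275): 6 bp
  [275,282): 7 bp
  [282,292): 10 bp

[4,6,6,7,7,7,8,8,8,8,8,8,9,9,10,10,10,10,11,11,11,12,13,13,16,16,18,28]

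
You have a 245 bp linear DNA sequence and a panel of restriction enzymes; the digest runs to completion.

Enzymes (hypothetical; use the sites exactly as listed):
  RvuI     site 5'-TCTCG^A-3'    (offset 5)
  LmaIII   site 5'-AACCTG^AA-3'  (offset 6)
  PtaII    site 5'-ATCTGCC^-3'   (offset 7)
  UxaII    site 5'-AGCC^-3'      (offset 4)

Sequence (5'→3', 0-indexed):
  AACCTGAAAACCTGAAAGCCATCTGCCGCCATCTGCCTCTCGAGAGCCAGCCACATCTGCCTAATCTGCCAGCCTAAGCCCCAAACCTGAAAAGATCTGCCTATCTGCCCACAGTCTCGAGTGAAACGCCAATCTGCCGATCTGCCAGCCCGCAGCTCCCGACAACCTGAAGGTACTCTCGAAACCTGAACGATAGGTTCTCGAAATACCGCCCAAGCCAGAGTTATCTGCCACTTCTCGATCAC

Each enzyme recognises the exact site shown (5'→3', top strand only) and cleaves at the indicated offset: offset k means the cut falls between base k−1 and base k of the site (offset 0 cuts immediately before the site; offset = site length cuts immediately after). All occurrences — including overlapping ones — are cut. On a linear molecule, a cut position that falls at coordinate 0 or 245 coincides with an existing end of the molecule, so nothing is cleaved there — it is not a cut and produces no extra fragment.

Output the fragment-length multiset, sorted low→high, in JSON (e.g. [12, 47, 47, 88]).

Per-enzyme occurrences:
  RvuI TCTCGA/5: at [37, 114, 176, 198, 235] ⇒ [42, 119, 181, 203, 240]
  LmaIII AACCTGAA/6: at [0, 8, 83, 163, 182] ⇒ [6, 14, 89, 169, 188]
  PtaII ATCTGCC/7: at [20, 30, 54, 63, 94, 102, 131, 139, 225] ⇒ [27, 37, 61, 70, 101, 109, 138, 146, 232]
  UxaII AGCC/4: at [16, 44, 48, 70, 76, 146, 215] ⇒ [20, 48, 52, 74, 80, 150, 219]

All cut coordinates (distinct, sorted): [6, 14, 20, 27, 37, 42, 48, 52, 61, 70, 74, 80, 89, 101, 109, 119, 138, 146, 150, 169, 181, 188, 203, 219, 232, 240]

Fragments:
  [0,6): 6 bp
  [6,14): 8 bp
  [14,20): 6 bp
  [20,27): 7 bp
  [27,37): 10 bp
  [37,42): 5 bp
  [42,48): 6 bp
  [48,52): 4 bp
  [52,61): 9 bp
  [61,70): 9 bp
  [70,74): 4 bp
  [74,80): 6 bp
  [80,89): 9 bp
  [89,101): 12 bp
  [101,109): 8 bp
  [109,119): 10 bp
  [119,138): 19 bp
  [138,146): 8 bp
  [146,150): 4 bp
  [150,169): 19 bp
  [169,181): 12 bp
  [181,188): 7 bp
  [188,203): 15 bp
  [203,219): 16 bp
  [219,232): 13 bp
  [232,240): 8 bp
  [240,245): 5 bp

[4,4,4,5,5,6,6,6,6,7,7,8,8,8,8,9,9,9,10,10,12,12,13,15,16,19,19]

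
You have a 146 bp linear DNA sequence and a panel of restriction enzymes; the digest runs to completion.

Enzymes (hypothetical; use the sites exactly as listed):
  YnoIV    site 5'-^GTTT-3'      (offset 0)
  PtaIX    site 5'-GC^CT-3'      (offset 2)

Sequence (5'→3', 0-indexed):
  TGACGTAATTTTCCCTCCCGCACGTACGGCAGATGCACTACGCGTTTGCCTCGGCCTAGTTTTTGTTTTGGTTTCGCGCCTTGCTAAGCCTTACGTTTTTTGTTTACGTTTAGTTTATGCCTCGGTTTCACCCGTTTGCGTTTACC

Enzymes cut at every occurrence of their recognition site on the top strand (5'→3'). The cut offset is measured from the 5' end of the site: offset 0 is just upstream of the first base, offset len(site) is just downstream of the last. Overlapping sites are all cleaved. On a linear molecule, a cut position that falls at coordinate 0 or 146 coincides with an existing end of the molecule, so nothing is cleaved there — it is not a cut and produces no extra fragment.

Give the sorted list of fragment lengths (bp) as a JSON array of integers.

[3,4,5,5,6,6,6,6,6,6,7,7,8,9,9,10,43]

Scan for sites:
  YnoIV GTTT/0: at [43, 58, 64, 70, 94, 101, 107, 112, 124, 133, 139] ⇒ [43, 58, 64, 70, 94, 101, 107, 112, 124, 133, 139]
  PtaIX GCCT/2: at [47, 53, 77, 87, 118] ⇒ [49, 55, 79, 89, 120]

Pooled cuts: [43, 49, 55, 58, 64, 70, 79, 89, 94, 101, 107, 112, 120, 124, 133, 139]

Fragments:
  [0,43): 43 bp
  [43,49): 6 bp
  [49,55): 6 bp
  [55,58): 3 bp
  [58,64): 6 bp
  [64,70): 6 bp
  [70,79): 9 bp
  [79,89): 10 bp
  [89,94): 5 bp
  [94,101): 7 bp
  [101,107): 6 bp
  [107,112): 5 bp
  [112,120): 8 bp
  [120,124): 4 bp
  [124,133): 9 bp
  [133,139): 6 bp
  [139,146): 7 bp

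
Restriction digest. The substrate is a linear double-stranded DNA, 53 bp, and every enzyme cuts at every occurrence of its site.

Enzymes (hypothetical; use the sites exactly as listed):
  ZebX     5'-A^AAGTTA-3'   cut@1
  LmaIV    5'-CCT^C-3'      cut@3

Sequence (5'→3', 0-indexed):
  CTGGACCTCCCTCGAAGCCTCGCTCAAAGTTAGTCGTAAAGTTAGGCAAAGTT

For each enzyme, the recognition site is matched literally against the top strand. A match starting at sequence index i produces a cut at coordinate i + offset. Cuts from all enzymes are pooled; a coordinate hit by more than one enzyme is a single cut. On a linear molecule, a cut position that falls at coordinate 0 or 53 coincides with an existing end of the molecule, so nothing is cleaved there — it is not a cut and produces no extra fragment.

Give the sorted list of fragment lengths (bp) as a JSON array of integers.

Scan for sites:
  ZebX AAAGTTA/1: at [25, 37] ⇒ [26, 38]
  LmaIV CCTC/3: at [5, 9, 17] ⇒ [8, 12, 20]

All cut coordinates (distinct, sorted): [8, 12, 20, 26, 38]

Fragments:
  [0,8): 8 bp
  [8,12): 4 bp
  [12,20): 8 bp
  [20,26): 6 bp
  [26,38): 12 bp
  [38,53): 15 bp

[4,6,8,8,12,15]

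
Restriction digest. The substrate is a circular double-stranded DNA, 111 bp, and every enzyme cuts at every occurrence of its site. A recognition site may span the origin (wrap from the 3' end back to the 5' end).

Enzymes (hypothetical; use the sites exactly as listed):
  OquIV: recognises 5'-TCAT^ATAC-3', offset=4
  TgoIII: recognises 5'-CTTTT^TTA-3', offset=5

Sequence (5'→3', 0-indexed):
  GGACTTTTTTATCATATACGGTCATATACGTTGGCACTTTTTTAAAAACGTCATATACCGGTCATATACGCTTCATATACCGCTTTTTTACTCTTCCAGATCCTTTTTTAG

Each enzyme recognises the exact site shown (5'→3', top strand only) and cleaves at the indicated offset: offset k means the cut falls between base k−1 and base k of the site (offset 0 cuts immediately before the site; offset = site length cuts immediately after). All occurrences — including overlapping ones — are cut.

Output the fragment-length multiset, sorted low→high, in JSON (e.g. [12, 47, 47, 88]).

[7,10,11,11,11,12,13,16,20]

Scan for sites:
  OquIV (TCATATAC, off=4): starts [11, 21, 50, 61, 72] → cuts [15, 25, 54, 65, 76]
  TgoIII (CTTTTTTA, off=5): starts [3, 36, 82, 102] → cuts [8, 41, 87, 107]

All cut coordinates (distinct, sorted): [8, 15, 25, 41, 54, 65, 76, 87, 107]

Fragment lengths:
  8→15: 7 bp
  15→25: 10 bp
  25→41: 16 bp
  41→54: 13 bp
  54→65: 11 bp
  65→76: 11 bp
  76→87: 11 bp
  87→107: 20 bp
  107→8 (wrap): 111-107+8 = 12 bp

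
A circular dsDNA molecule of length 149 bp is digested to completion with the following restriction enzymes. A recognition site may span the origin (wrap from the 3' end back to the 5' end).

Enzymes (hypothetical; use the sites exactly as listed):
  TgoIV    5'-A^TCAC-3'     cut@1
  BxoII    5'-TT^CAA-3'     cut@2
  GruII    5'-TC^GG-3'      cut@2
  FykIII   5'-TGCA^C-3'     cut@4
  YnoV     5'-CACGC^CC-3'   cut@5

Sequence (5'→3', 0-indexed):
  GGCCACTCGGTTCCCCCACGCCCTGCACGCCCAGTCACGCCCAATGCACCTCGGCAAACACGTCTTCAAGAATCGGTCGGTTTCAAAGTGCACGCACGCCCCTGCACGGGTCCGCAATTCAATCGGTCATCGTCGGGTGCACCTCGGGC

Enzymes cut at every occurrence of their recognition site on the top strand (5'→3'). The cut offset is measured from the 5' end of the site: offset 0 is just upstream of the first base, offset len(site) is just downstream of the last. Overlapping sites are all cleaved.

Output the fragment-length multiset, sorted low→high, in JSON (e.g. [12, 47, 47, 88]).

[3,4,4,4,5,5,6,7,7,7,8,8,9,10,10,12,13,13,14]

Site scan:
  TgoIV (ATCAC, off=1): no sites
  BxoII TTCAA/2: at [64, 81, 117] ⇒ [66, 83, 119]
  GruII TCGG/2: at [6, 50, 72, 76, 122, 132, 143] ⇒ [8, 52, 74, 78, 124, 134, 145]
  FykIII TGCAC/4: at [23, 44, 88, 102, 137] ⇒ [27, 48, 92, 106, 141]
  YnoV CACGCCC/5: at [16, 25, 35, 94] ⇒ [21, 30, 40, 99]

All cut coordinates (distinct, sorted): [8, 21, 27, 30, 40, 48, 52, 66, 74, 78, 83, 92, 99, 106, 119, 124, 134, 141, 145]

Fragment lengths:
  8→21: 13 bp
  21→27: 6 bp
  27→30: 3 bp
  30→40: 10 bp
  40→48: 8 bp
  48→52: 4 bp
  52→66: 14 bp
  66→74: 8 bp
  74→78: 4 bp
  78→83: 5 bp
  83→92: 9 bp
  92→99: 7 bp
  99→106: 7 bp
  106→119: 13 bp
  119→124: 5 bp
  124→134: 10 bp
  134→141: 7 bp
  141→145: 4 bp
  145→8 (wrap): 149-145+8 = 12 bp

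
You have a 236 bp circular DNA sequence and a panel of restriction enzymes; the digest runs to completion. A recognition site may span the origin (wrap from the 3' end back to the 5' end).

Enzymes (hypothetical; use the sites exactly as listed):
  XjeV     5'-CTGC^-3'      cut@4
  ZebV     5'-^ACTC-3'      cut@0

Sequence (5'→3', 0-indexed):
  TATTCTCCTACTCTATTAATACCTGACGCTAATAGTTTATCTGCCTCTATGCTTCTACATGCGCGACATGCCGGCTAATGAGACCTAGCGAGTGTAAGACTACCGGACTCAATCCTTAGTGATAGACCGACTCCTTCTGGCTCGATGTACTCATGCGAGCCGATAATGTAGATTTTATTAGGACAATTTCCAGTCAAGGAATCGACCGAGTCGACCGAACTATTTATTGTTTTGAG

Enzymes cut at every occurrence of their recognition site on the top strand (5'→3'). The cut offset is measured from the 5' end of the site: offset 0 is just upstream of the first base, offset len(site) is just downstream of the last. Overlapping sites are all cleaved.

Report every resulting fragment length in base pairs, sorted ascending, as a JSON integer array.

Site scan:
  XjeV CTGC/4: at [40] ⇒ [44]
  ZebV ACTC/0: at [9, 106, 129, 148] ⇒ [9, 106, 129, 148]

All cut coordinates (distinct, sorted): [9, 44, 106, 129, 148]

Fragments:
  9→44: 35 bp
  44→106: 62 bp
  106→129: 23 bp
  129→148: 19 bp
  148→9 (wrap): 236-148+9 = 97 bp

[19,23,35,62,97]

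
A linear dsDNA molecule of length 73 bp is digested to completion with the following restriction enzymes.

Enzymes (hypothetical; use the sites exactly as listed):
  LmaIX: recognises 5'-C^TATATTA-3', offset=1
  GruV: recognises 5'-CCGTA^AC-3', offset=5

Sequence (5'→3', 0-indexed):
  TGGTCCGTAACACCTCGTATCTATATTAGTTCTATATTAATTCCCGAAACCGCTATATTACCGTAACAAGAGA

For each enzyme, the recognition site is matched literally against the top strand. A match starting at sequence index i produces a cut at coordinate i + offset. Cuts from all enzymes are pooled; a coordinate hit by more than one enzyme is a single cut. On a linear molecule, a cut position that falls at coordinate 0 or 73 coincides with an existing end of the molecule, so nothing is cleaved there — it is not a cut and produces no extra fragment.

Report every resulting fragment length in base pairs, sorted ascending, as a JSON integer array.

Scan for sites:
  LmaIX CTATATTA/1: at [20, 31, 52] ⇒ [21, 32, 53]
  GruV CCGTAAC/5: at [4, 60] ⇒ [9, 65]

Pooled cuts: [9, 21, 32, 53, 65]

Fragments:
  [0,9): 9 bp
  [9,21): 12 bp
  [21,32): 11 bp
  [32,53): 21 bp
  [53,65): 12 bp
  [65,73): 8 bp

[8,9,11,12,12,21]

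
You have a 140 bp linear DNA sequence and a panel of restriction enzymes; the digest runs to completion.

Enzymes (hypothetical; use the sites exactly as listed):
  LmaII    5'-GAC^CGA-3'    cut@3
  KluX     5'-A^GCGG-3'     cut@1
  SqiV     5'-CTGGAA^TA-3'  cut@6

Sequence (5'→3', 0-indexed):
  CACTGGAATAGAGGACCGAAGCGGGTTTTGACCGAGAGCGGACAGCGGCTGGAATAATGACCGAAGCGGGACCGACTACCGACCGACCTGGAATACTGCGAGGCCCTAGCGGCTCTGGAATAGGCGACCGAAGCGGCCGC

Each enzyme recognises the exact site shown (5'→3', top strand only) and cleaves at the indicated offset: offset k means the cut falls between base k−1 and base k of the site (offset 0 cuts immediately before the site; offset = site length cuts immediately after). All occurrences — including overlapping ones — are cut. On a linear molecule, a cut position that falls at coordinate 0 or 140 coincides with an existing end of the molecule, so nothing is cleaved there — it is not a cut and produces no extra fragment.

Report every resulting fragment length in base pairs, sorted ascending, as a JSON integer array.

Site scan:
  LmaII GACCGA/3: at [13, 29, 58, 69, 80, 125] ⇒ [16, 32, 61, 72, 83, 128]
  KluX AGCGG/1: at [19, 36, 43, 64, 107, 131] ⇒ [20, 37, 44, 65, 108, 132]
  SqiV CTGGAATA/6: at [2, 48, 87, 114] ⇒ [8, 54, 93, 120]

All cut coordinates (distinct, sorted): [8, 16, 20, 32, 37, 44, 54, 61, 65, 72, 83, 93, 108, 120, 128, 132]

Fragment lengths:
  [0,8): 8 bp
  [8,16): 8 bp
  [16,20): 4 bp
  [20,32): 12 bp
  [32,37): 5 bp
  [37,44): 7 bp
  [44,54): 10 bp
  [54,61): 7 bp
  [61,65): 4 bp
  [65,72): 7 bp
  [72,83): 11 bp
  [83,93): 10 bp
  [93,108): 15 bp
  [108,120): 12 bp
  [120,128): 8 bp
  [128,132): 4 bp
  [132,140): 8 bp

[4,4,4,5,7,7,7,8,8,8,8,10,10,11,12,12,15]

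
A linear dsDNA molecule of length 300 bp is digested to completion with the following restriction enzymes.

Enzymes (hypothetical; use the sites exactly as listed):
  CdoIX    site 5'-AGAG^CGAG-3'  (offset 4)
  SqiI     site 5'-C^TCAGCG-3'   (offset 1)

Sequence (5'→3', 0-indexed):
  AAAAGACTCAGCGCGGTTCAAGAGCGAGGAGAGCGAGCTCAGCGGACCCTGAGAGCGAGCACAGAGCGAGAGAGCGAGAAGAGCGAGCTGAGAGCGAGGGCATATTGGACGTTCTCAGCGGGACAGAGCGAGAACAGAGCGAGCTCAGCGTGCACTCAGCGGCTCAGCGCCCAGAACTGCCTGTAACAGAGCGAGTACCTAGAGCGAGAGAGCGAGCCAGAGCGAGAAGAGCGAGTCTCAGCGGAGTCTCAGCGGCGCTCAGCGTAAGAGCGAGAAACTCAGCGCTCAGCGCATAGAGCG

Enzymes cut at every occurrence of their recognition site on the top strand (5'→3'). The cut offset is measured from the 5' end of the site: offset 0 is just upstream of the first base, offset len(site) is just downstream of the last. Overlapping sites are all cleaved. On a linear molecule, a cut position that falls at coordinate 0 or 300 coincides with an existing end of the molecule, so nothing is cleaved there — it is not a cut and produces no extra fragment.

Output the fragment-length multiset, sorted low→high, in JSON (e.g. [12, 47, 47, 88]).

[5,5,6,7,7,8,8,8,8,9,9,9,10,10,11,11,11,11,11,12,13,14,15,17,17,20,28]

Site scan:
  CdoIX AGAGCGAG/4: at [20, 29, 51, 62, 70, 79, 90, 124, 135, 187, 200, 208, 218, 227, 266] ⇒ [24, 33, 55, 66, 74, 83, 94, 128, 139, 191, 204, 212, 222, 231, 270]
  SqiI CTCAGCG/1: at [6, 37, 113, 143, 154, 162, 236, 247, 257, 277, 284] ⇒ [7, 38, 114, 144, 155, 163, 237, 248, 258, 278, 285]

Pooled cuts: [7, 24, 33, 38, 55, 66, 74, 83, 94, 114, 128, 139, 144, 155, 163, 191, 204, 212, 222, 231, 237, 248, 258, 270, 278, 285]

Fragment lengths:
  [0,7): 7 bp
  [7,24): 17 bp
  [24,33): 9 bp
  [33,38): 5 bp
  [38,55): 17 bp
  [55,66): 11 bp
  [66,74): 8 bp
  [74,83): 9 bp
  [83,94): 11 bp
  [94,114): 20 bp
  [114,128): 14 bp
  [128,139): 11 bp
  [139,144): 5 bp
  [144,155): 11 bp
  [155,163): 8 bp
  [163,191): 28 bp
  [191,204): 13 bp
  [204,212): 8 bp
  [212,222): 10 bp
  [222,231): 9 bp
  [231,237): 6 bp
  [237,248): 11 bp
  [248,258): 10 bp
  [258,270): 12 bp
  [270,278): 8 bp
  [278,285): 7 bp
  [285,300): 15 bp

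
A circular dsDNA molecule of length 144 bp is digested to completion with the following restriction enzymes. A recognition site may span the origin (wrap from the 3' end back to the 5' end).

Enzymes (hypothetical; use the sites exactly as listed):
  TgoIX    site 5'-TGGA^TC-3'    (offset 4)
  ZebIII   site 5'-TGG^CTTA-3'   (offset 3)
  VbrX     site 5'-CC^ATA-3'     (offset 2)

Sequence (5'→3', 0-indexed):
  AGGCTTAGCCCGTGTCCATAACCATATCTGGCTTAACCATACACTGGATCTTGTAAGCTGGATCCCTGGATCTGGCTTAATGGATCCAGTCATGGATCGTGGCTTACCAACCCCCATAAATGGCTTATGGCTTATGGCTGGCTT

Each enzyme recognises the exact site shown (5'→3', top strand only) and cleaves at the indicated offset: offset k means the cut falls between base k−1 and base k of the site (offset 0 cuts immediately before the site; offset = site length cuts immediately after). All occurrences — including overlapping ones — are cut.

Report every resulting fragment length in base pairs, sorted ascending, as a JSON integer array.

Per-enzyme occurrences:
  TgoIX (TGGATC, off=4): starts [44, 58, 66, 80, 92] → cuts [48, 62, 70, 84, 96]
  ZebIII (TGGCTTA, off=3): starts [28, 72, 99, 120, 127, 138] → cuts [31, 75, 102, 123, 130, 141]
  VbrX (CCATA, off=2): starts [15, 21, 36, 113] → cuts [17, 23, 38, 115]

Pooled cuts: [17, 23, 31, 38, 48, 62, 70, 75, 84, 96, 102, 115, 123, 130, 141]

Fragments:
  17→23: 6 bp
  23→31: 8 bp
  31→38: 7 bp
  38→48: 10 bp
  48→62: 14 bp
  62→70: 8 bp
  70→75: 5 bp
  75→84: 9 bp
  84→96: 12 bp
  96→102: 6 bp
  102→115: 13 bp
  115→123: 8 bp
  123→130: 7 bp
  130→141: 11 bp
  141→17 (wrap): 144-141+17 = 20 bp

[5,6,6,7,7,8,8,8,9,10,11,12,13,14,20]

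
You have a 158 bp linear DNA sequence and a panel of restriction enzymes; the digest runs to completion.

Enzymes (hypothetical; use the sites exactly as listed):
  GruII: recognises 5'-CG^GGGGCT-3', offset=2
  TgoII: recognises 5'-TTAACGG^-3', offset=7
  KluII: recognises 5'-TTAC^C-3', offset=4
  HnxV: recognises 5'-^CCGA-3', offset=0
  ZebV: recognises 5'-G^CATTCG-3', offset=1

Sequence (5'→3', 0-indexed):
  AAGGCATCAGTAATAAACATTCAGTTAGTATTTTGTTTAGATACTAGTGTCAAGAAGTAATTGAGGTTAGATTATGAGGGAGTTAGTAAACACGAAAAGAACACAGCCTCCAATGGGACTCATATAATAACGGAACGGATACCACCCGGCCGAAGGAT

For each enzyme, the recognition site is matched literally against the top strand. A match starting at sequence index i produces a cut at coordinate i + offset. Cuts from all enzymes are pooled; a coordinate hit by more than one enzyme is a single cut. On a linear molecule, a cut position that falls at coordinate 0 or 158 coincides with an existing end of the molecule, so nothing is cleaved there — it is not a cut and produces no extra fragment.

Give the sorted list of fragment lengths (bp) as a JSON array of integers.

Per-enzyme occurrences:
  GruII (CGGGGGCT, off=2): no sites
  TgoII (TTAACGG, off=7): no sites
  KluII (TTACC, off=4): no sites
  HnxV CCGA/0: at [149] ⇒ [149]
  ZebV (GCATTCG, off=1): no sites

All cut coordinates (distinct, sorted): [149]

Fragments:
  [0,149): 149 bp
  [149,158): 9 bp

[9,149]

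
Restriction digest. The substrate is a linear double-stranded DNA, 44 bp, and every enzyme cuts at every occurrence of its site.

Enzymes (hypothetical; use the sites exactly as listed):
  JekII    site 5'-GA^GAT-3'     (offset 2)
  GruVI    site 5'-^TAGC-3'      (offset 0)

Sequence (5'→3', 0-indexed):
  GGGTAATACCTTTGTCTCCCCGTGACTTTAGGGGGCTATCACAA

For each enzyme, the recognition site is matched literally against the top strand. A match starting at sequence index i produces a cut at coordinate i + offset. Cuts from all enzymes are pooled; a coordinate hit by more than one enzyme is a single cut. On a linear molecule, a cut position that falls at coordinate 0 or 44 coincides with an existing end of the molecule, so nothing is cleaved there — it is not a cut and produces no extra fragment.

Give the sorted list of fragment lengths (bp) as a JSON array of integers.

[44]

Scan for sites:
  JekII (GAGAT, off=2): no sites
  GruVI (TAGC, off=0): no sites

Pooled cuts: ∅

Fragment lengths:
  no cuts → one linear fragment of 44 bp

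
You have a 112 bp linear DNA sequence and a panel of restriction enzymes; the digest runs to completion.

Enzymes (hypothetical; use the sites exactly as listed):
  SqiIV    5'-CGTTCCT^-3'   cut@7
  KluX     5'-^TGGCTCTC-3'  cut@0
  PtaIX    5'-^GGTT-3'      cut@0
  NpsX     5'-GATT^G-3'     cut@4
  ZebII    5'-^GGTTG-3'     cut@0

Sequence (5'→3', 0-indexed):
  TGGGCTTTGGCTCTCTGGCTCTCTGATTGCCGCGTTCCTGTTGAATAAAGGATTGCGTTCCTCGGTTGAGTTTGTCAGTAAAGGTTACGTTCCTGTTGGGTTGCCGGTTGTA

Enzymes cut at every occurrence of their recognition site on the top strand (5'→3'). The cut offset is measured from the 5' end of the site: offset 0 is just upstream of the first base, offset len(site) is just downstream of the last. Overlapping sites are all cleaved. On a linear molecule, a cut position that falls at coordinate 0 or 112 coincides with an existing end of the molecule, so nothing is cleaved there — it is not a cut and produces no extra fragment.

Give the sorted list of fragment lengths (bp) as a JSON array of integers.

[1,4,7,7,7,8,8,11,12,13,15,19]

Scan for sites:
  SqiIV (CGTTCCT, off=7): starts [32, 55, 87] → cuts [39, 62, 94]
  KluX (TGGCTCTC, off=0): starts [7, 15] → cuts [7, 15]
  PtaIX (GGTT, off=0): starts [63, 82, 98, 105] → cuts [63, 82, 98, 105]
  NpsX (GATTG, off=4): starts [24, 50] → cuts [28, 54]
  ZebII (GGTTG, off=0): starts [63, 98, 105] → cuts [63, 98, 105]

All cut coordinates (distinct, sorted): [7, 15, 28, 39, 54, 62, 63, 82, 94, 98, 105]

Fragment lengths:
  [0,7): 7 bp
  [7,15): 8 bp
  [15,28): 13 bp
  [28,39): 11 bp
  [39,54): 15 bp
  [54,62): 8 bp
  [62,63): 1 bp
  [63,82): 19 bp
  [82,94): 12 bp
  [94,98): 4 bp
  [98,105): 7 bp
  [105,112): 7 bp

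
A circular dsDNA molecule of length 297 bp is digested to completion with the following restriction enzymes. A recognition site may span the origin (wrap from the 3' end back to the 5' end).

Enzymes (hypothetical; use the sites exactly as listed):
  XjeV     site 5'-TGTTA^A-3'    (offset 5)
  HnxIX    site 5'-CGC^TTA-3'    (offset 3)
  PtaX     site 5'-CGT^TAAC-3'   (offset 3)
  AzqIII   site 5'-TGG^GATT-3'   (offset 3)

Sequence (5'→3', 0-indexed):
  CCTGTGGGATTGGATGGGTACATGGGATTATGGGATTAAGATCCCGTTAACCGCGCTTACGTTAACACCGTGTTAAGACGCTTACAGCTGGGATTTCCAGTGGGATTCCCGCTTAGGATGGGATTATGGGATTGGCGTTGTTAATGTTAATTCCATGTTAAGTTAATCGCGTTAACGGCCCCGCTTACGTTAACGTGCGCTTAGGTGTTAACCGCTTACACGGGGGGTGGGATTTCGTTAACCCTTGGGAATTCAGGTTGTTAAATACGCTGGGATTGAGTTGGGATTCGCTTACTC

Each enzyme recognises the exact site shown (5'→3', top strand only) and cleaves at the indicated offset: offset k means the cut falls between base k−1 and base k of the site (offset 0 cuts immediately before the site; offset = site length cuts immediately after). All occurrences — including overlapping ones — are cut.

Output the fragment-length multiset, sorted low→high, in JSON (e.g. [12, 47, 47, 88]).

[5,6,6,6,6,7,8,8,8,9,9,9,10,10,10,10,11,11,12,12,12,13,13,14,14,15,18,25]

Site scan:
  XjeV TGTTAA/5: at [70, 138, 144, 155, 205, 258] ⇒ [75, 143, 149, 160, 210, 263]
  HnxIX CGCTTA/3: at [53, 78, 109, 181, 197, 212, 288] ⇒ [56, 81, 112, 184, 200, 215, 291]
  PtaX CGTTAAC/3: at [44, 59, 169, 187, 235] ⇒ [47, 62, 172, 190, 238]
  AzqIII TGGGATT/3: at [4, 22, 30, 88, 100, 118, 126, 227, 270, 281] ⇒ [7, 25, 33, 91, 103, 121, 129, 230, 273, 284]

All cut coordinates (distinct, sorted): [7, 25, 33, 47, 56, 62, 75, 81, 91, 103, 112, 121, 129, 143, 149, 160, 172, 184, 190, 200, 210, 215, 230, 238, 263, 273, 284, 291]

Fragment lengths:
  7→25: 18 bp
  25→33: 8 bp
  33→47: 14 bp
  47→56: 9 bp
  56→62: 6 bp
  62→75: 13 bp
  75→81: 6 bp
  81→91: 10 bp
  91→103: 12 bp
  103→112: 9 bp
  112→121: 9 bp
  121→129: 8 bp
  129→143: 14 bp
  143→149: 6 bp
  149→160: 11 bp
  160→172: 12 bp
  172→184: 12 bp
  184→190: 6 bp
  190→200: 10 bp
  200→210: 10 bp
  210→215: 5 bp
  215→230: 15 bp
  230→238: 8 bp
  238→263: 25 bp
  263→273: 10 bp
  273→284: 11 bp
  284→291: 7 bp
  291→7 (wrap): 297-291+7 = 13 bp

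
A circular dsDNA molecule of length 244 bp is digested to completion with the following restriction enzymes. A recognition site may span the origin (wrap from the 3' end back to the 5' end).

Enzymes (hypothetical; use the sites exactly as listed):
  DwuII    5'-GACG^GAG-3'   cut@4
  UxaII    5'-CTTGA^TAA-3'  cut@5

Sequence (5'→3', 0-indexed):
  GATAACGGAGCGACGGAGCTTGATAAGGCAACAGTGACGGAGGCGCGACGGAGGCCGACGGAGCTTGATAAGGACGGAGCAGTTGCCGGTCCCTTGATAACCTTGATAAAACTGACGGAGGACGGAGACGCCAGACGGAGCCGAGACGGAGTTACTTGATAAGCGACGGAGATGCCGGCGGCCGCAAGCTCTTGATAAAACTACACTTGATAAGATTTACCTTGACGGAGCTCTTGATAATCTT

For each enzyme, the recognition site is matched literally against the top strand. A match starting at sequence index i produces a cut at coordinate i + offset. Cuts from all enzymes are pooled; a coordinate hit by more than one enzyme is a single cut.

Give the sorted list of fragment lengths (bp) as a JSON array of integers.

Site scan:
  DwuII GACGGAG/4: at [11, 35, 46, 56, 72, 113, 120, 133, 144, 164, 223] ⇒ [15, 39, 50, 60, 76, 117, 124, 137, 148, 168, 227]
  UxaII CTTGATAA/5: at [18, 63, 92, 101, 154, 190, 205, 232, 241] ⇒ [2, 23, 68, 97, 106, 159, 195, 210, 237]

All cut coordinates (distinct, sorted): [2, 15, 23, 39, 50, 60, 68, 76, 97, 106, 117, 124, 137, 148, 159, 168, 195, 210, 227, 237]

Fragments:
  2→15: 13 bp
  15→23: 8 bp
  23→39: 16 bp
  39→50: 11 bp
  50→60: 10 bp
  60→68: 8 bp
  68→76: 8 bp
  76→97: 21 bp
  97→106: 9 bp
  106→117: 11 bp
  117→124: 7 bp
  124→137: 13 bp
  137→148: 11 bp
  148→159: 11 bp
  159→168: 9 bp
  168→195: 27 bp
  195→210: 15 bp
  210→227: 17 bp
  227→237: 10 bp
  237→2 (wrap): 244-237+2 = 9 bp

[7,8,8,8,9,9,9,10,10,11,11,11,11,13,13,15,16,17,21,27]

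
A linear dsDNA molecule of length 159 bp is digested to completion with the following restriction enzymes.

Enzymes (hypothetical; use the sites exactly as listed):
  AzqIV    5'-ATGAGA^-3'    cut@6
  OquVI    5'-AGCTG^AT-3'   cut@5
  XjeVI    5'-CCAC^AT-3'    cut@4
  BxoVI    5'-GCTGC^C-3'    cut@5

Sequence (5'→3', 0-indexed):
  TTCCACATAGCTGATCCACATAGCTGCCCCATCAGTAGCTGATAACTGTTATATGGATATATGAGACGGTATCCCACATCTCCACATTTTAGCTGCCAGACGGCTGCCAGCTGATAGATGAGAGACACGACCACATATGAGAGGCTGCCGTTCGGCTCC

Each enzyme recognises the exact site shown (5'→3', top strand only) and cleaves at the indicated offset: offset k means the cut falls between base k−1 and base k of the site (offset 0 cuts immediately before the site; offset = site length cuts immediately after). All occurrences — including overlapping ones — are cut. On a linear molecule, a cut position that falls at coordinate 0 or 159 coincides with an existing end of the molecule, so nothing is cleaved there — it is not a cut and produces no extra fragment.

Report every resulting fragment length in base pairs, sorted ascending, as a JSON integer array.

[6,6,6,6,7,8,8,8,10,11,11,11,11,11,14,25]

Scan for sites:
  AzqIV (ATGAGA, off=6): starts [60, 117, 136] → cuts [66, 123, 142]
  OquVI (AGCTGAT, off=5): starts [8, 36, 108] → cuts [13, 41, 113]
  XjeVI (CCACAT, off=4): starts [2, 15, 73, 81, 130] → cuts [6, 19, 77, 85, 134]
  BxoVI (GCTGCC, off=5): starts [22, 91, 102, 143] → cuts [27, 96, 107, 148]

All cut coordinates (distinct, sorted): [6, 13, 19, 27, 41, 66, 77, 85, 96, 107, 113, 123, 134, 142, 148]

Fragments:
  [0,6): 6 bp
  [6,13): 7 bp
  [13,19): 6 bp
  [19,27): 8 bp
  [27,41): 14 bp
  [41,66): 25 bp
  [66,77): 11 bp
  [77,85): 8 bp
  [85,96): 11 bp
  [96,107): 11 bp
  [107,113): 6 bp
  [113,123): 10 bp
  [123,134): 11 bp
  [134,142): 8 bp
  [142,148): 6 bp
  [148,159): 11 bp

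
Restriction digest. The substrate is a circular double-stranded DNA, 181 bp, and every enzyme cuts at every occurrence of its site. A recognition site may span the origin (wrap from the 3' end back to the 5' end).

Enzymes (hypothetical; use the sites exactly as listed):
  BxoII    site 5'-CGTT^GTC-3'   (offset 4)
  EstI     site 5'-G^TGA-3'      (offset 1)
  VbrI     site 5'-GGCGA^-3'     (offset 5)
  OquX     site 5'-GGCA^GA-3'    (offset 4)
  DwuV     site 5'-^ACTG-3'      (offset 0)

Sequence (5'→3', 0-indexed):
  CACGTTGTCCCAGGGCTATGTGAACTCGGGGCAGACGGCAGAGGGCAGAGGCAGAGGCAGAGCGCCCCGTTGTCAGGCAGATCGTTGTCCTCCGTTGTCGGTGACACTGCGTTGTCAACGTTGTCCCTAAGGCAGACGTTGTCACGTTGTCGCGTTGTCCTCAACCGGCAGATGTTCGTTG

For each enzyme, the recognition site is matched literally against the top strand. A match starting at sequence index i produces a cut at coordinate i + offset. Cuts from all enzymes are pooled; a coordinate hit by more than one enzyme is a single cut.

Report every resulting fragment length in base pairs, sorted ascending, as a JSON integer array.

[4,5,6,6,6,7,7,7,8,8,8,8,9,10,12,12,13,14,14,17]

Scan for sites:
  BxoII CGTTGTC/4: at [2, 67, 82, 92, 109, 118, 136, 144, 152] ⇒ [6, 71, 86, 96, 113, 122, 140, 148, 156]
  EstI GTGA/1: at [19, 100] ⇒ [20, 101]
  VbrI (GGCGA, off=5): no sites
  OquX GGCAGA/4: at [29, 36, 43, 49, 55, 75, 130, 166] ⇒ [33, 40, 47, 53, 59, 79, 134, 170]
  DwuV ACTG/0: at [105] ⇒ [105]

Pooled cuts: [6, 20, 33, 40, 47, 53, 59, 71, 79, 86, 96, 101, 105, 113, 122, 134, 140, 148, 156, 170]

Fragment lengths:
  6→20: 14 bp
  20→33: 13 bp
  33→40: 7 bp
  40→47: 7 bp
  47→53: 6 bp
  53→59: 6 bp
  59→71: 12 bp
  71→79: 8 bp
  79→86: 7 bp
  86→96: 10 bp
  96→101: 5 bp
  101→105: 4 bp
  105→113: 8 bp
  113→122: 9 bp
  122→134: 12 bp
  134→140: 6 bp
  140→148: 8 bp
  148→156: 8 bp
  156→170: 14 bp
  170→6 (wrap): 181-170+6 = 17 bp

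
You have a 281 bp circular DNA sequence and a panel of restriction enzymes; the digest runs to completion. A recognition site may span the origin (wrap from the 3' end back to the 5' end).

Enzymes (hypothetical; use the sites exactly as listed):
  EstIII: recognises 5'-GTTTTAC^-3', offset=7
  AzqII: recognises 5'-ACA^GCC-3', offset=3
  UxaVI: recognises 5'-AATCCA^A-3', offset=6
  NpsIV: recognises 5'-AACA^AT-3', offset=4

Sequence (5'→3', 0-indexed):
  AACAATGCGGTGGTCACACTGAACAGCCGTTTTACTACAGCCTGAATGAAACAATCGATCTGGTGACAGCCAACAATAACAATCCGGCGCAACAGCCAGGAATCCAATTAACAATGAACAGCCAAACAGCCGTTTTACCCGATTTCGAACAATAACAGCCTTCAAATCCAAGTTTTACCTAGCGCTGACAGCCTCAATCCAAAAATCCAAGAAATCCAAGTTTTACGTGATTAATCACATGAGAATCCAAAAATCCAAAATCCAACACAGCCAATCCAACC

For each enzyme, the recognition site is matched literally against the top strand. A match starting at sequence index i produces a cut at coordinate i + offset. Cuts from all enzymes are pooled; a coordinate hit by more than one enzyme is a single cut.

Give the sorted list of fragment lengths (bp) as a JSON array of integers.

[4,5,6,6,7,7,7,7,7,8,8,8,8,8,9,9,10,10,11,12,12,13,13,13,14,15,21,23]

Scan for sites:
  EstIII (GTTTTAC, off=7): starts [28, 131, 171, 219] → cuts [35, 138, 178, 226]
  AzqII (ACAGCC, off=3): starts [22, 36, 65, 91, 117, 125, 154, 187, 266] → cuts [25, 39, 68, 94, 120, 128, 157, 190, 269]
  UxaVI (AATCCAA, off=6): starts [100, 164, 195, 203, 212, 243, 251, 258, 272] → cuts [106, 170, 201, 209, 218, 249, 257, 264, 278]
  NpsIV (AACAAT, off=4): starts [0, 49, 71, 77, 109, 147] → cuts [4, 53, 75, 81, 113, 151]

All cut coordinates (distinct, sorted): [4, 25, 35, 39, 53, 68, 75, 81, 94, 106, 113, 120, 128, 138, 151, 157, 170, 178, 190, 201, 209, 218, 226, 249, 257, 264, 269, 278]

Fragment lengths:
  4→25: 21 bp
  25→35: 10 bp
  35→39: 4 bp
  39→53: 14 bp
  53→68: 15 bp
  68→75: 7 bp
  75→81: 6 bp
  81→94: 13 bp
  94→106: 12 bp
  106→113: 7 bp
  113→120: 7 bp
  120→128: 8 bp
  128→138: 10 bp
  138→151: 13 bp
  151→157: 6 bp
  157→170: 13 bp
  170→178: 8 bp
  178→190: 12 bp
  190→201: 11 bp
  201→209: 8 bp
  209→218: 9 bp
  218→226: 8 bp
  226→249: 23 bp
  249→257: 8 bp
  257→264: 7 bp
  264→269: 5 bp
  269→278: 9 bp
  278→4 (wrap): 281-278+4 = 7 bp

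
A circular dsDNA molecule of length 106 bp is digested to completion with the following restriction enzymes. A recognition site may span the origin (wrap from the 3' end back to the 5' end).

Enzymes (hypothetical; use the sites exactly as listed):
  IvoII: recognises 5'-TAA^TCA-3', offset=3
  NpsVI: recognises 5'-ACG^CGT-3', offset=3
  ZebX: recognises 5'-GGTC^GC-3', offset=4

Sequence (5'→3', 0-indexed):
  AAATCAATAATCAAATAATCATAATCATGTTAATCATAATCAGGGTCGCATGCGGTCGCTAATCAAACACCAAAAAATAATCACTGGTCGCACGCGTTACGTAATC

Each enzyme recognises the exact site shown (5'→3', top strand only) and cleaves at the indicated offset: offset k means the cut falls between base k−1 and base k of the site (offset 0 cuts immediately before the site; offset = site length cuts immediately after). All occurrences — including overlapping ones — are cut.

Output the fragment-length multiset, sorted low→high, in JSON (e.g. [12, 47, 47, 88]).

Scan for sites:
  IvoII TAATCA/3: at [7, 15, 21, 30, 36, 59, 77, 101] ⇒ [10, 18, 24, 33, 39, 62, 80, 104]
  NpsVI ACGCGT/3: at [91] ⇒ [94]
  ZebX GGTCGC/4: at [43, 53, 85] ⇒ [47, 57, 89]

All cut coordinates (distinct, sorted): [10, 18, 24, 33, 39, 47, 57, 62, 80, 89, 94, 104]

Fragment lengths:
  10→18: 8 bp
  18→24: 6 bp
  24→33: 9 bp
  33→39: 6 bp
  39→47: 8 bp
  47→57: 10 bp
  57→62: 5 bp
  62→80: 18 bp
  80→89: 9 bp
  89→94: 5 bp
  94→104: 10 bp
  104→10 (wrap): 106-104+10 = 12 bp

[5,5,6,6,8,8,9,9,10,10,12,18]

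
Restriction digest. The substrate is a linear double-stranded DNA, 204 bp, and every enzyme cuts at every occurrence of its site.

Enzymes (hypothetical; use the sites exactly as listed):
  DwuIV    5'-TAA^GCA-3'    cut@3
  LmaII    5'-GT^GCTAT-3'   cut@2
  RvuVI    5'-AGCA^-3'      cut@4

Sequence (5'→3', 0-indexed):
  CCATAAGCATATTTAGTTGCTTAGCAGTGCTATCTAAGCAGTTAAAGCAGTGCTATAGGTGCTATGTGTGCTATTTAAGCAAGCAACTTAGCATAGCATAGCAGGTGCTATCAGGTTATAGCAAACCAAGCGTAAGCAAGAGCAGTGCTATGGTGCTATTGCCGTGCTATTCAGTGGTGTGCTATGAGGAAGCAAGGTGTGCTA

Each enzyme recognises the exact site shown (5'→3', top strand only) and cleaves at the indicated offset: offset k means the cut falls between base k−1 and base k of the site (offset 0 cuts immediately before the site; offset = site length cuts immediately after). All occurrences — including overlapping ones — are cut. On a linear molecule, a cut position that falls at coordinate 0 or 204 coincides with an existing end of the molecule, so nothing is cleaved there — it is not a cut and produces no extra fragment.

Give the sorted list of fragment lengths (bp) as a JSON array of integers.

[2,2,2,3,3,3,3,3,4,5,5,6,6,8,8,9,9,9,9,9,10,11,12,14,15,17,17]

Per-enzyme occurrences:
  DwuIV TAAGCA/3: at [3, 34, 75, 132] ⇒ [6, 37, 78, 135]
  LmaII GTGCTAT/2: at [26, 49, 58, 67, 104, 144, 152, 163, 178] ⇒ [28, 51, 60, 69, 106, 146, 154, 165, 180]
  RvuVI AGCA/4: at [5, 22, 36, 45, 77, 81, 89, 94, 99, 119, 134, 140, 190] ⇒ [9, 26, 40, 49, 81, 85, 93, 98, 103, 123, 138, 144, 194]

Pooled cuts: [6, 9, 26, 28, 37, 40, 49, 51, 60, 69, 78, 81, 85, 93, 98, 103, 106, 123, 135, 138, 144, 146, 154, 165, 180, 194]

Fragment lengths:
  [0,6): 6 bp
  [6,9): 3 bp
  [9,26): 17 bp
  [26,28): 2 bp
  [28,37): 9 bp
  [37,40): 3 bp
  [40,49): 9 bp
  [49,51): 2 bp
  [51,60): 9 bp
  [60,69): 9 bp
  [69,78): 9 bp
  [78,81): 3 bp
  [81,85): 4 bp
  [85,93): 8 bp
  [93,98): 5 bp
  [98,103): 5 bp
  [103,106): 3 bp
  [106,123): 17 bp
  [123,135): 12 bp
  [135,138): 3 bp
  [138,144): 6 bp
  [144,146): 2 bp
  [146,154): 8 bp
  [154,165): 11 bp
  [165,180): 15 bp
  [180,194): 14 bp
  [194,204): 10 bp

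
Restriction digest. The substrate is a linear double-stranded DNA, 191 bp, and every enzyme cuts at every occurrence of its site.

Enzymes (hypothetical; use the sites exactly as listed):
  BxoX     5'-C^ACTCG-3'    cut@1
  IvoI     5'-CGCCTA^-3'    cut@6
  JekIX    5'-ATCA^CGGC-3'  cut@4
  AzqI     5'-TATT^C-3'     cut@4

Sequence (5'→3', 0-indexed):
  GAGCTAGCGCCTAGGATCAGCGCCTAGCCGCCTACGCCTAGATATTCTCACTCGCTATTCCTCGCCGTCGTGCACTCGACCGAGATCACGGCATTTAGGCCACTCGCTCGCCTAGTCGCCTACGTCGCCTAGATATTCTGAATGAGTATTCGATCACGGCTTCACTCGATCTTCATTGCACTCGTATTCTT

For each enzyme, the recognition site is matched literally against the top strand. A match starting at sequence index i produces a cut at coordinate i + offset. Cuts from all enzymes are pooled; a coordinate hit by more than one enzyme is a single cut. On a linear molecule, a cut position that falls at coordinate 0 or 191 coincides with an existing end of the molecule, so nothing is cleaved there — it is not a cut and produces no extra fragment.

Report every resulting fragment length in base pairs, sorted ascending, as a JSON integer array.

Per-enzyme occurrences:
  BxoX CACTCG/1: at [48, 72, 100, 162, 178] ⇒ [49, 73, 101, 163, 179]
  IvoI CGCCTA/6: at [7, 20, 28, 34, 108, 116, 125] ⇒ [13, 26, 34, 40, 114, 122, 131]
  JekIX ATCACGGC/4: at [84, 152] ⇒ [88, 156]
  AzqI TATTC/4: at [42, 55, 133, 146, 184] ⇒ [46, 59, 137, 150, 188]

Pooled cuts: [13, 26, 34, 40, 46, 49, 59, 73, 88, 101, 114, 122, 131, 137, 150, 156, 163, 179, 188]

Fragment lengths:
  [0,13): 13 bp
  [13,26): 13 bp
  [26,34): 8 bp
  [34,40): 6 bp
  [40,46): 6 bp
  [46,49): 3 bp
  [49,59): 10 bp
  [59,73): 14 bp
  [73,88): 15 bp
  [88,101): 13 bp
  [101,114): 13 bp
  [114,122): 8 bp
  [122,131): 9 bp
  [131,137): 6 bp
  [137,150): 13 bp
  [150,156): 6 bp
  [156,163): 7 bp
  [163,179): 16 bp
  [179,188): 9 bp
  [188,191): 3 bp

[3,3,6,6,6,6,7,8,8,9,9,10,13,13,13,13,13,14,15,16]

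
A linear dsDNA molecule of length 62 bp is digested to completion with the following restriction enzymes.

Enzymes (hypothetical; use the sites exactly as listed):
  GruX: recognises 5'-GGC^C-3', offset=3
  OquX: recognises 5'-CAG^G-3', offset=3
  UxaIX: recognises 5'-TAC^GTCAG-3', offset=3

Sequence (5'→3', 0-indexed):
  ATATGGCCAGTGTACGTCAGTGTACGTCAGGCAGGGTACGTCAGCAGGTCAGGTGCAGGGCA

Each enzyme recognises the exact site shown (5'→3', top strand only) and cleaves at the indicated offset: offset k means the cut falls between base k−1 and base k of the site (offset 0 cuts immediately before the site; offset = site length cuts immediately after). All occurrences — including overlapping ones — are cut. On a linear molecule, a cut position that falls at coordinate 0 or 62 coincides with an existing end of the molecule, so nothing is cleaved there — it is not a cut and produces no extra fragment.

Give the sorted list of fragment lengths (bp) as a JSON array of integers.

[4,4,5,5,5,6,7,8,8,10]

Scan for sites:
  GruX GGCC/3: at [4] ⇒ [7]
  OquX CAGG/3: at [27, 31, 44, 49, 55] ⇒ [30, 34, 47, 52, 58]
  UxaIX TACGTCAG/3: at [12, 22, 36] ⇒ [15, 25, 39]

All cut coordinates (distinct, sorted): [7, 15, 25, 30, 34, 39, 47, 52, 58]

Fragments:
  [0,7): 7 bp
  [7,15): 8 bp
  [15,25): 10 bp
  [25,30): 5 bp
  [30,34): 4 bp
  [34,39): 5 bp
  [39,47): 8 bp
  [47,52): 5 bp
  [52,58): 6 bp
  [58,62): 4 bp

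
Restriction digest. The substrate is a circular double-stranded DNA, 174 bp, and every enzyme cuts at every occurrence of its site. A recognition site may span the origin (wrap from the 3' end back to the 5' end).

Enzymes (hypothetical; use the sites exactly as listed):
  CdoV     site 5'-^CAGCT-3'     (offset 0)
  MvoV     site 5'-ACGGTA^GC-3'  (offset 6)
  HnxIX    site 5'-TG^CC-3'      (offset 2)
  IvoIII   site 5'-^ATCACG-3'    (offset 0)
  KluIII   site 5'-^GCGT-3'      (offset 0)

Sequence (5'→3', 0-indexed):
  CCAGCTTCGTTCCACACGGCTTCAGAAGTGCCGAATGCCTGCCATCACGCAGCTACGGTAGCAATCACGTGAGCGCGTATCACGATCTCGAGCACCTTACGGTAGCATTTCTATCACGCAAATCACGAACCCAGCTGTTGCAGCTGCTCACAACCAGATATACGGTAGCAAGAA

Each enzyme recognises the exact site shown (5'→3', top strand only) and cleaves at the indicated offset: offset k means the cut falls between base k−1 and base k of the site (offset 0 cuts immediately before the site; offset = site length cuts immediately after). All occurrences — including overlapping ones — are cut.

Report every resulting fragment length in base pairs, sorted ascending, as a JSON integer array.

[2,3,4,4,6,7,8,8,9,9,10,11,11,26,27,29]

Per-enzyme occurrences:
  CdoV (CAGCT, off=0): starts [1, 49, 131, 140] → cuts [1, 49, 131, 140]
  MvoV (ACGGTAGC, off=6): starts [54, 98, 161] → cuts [60, 104, 167]
  HnxIX (TGCC, off=2): starts [28, 35, 39] → cuts [30, 37, 41]
  IvoIII (ATCACG, off=0): starts [43, 63, 78, 112, 121] → cuts [43, 63, 78, 112, 121]
  KluIII (GCGT, off=0): starts [74] → cuts [74]

All cut coordinates (distinct, sorted): [1, 30, 37, 41, 43, 49, 60, 63, 74, 78, 104, 112, 121, 131, 140, 167]

Fragments:
  1→30: 29 bp
  30→37: 7 bp
  37→41: 4 bp
  41→43: 2 bp
  43→49: 6 bp
  49→60: 11 bp
  60→63: 3 bp
  63→74: 11 bp
  74→78: 4 bp
  78→104: 26 bp
  104→112: 8 bp
  112→121: 9 bp
  121→131: 10 bp
  131→140: 9 bp
  140→167: 27 bp
  167→1 (wrap): 174-167+1 = 8 bp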